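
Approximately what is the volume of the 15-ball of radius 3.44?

The n-ball volume is π^(n/2)·r^n/Γ(n/2+1). With n=15, r=3.44: V ≈ 4.2639e+07.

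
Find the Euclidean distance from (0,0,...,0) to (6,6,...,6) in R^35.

d = √(6² + 6² + ... + 6²) [35 terms] = √(35·6²) = 6√35 ≈ 35.4965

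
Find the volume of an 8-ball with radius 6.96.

The n-ball volume is π^(n/2)·r^n/Γ(n/2+1). With n=8, r=6.96: V ≈ 2.23492e+07.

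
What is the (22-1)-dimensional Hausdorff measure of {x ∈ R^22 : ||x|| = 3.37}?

S_22(3.37) = 2·π^(22/2)·(3.37)^21 / Γ(22/2) ≈ 1.95049e+10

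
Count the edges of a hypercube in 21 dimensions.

Each of the 2^21 = 2097152 vertices has degree 21; total edges = 21·2^21/2 = 22020096.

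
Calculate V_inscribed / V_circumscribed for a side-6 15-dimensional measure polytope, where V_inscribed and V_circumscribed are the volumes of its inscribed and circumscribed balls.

Volume scales as r^n, and r_in/r_out = 1/√15, giving (1/√15)^15 ≈ 1.51118e-09.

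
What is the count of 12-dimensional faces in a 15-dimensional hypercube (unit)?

f_12(15-cube) = (15 choose 12) · 2^3 = 3640.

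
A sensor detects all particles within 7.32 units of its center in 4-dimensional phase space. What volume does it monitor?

Volume = π^{4/2}·(7.32)^4/Γ(3) ≈ 14168.2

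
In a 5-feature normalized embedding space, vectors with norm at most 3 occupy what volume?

Volume = π^{5/2}·(3)^5/Γ(7/2) = 648·π^2/5 ≈ 1279.1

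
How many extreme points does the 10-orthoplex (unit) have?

The vertices are ±e_1, ..., ±e_10, so there are 2·10 = 20.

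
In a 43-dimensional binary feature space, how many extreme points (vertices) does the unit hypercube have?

Number of vertices = 2^43 = 8796093022208.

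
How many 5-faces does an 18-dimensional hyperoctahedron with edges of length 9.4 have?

An n-cross-polytope has 2^(k+1)·C(n,k+1) k-faces. Here 2^6·C(18,6) = 64·18564 = 1188096.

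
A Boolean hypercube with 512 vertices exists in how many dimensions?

The n-cube has 2^n vertices, and 512 = 2^9, so n = 9.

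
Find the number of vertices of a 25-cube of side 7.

The 25-cube has 2^25 = 33554432 vertices.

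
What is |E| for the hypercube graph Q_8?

Each of the 2^8 = 256 vertices has degree 8; total edges = 8·2^8/2 = 1024.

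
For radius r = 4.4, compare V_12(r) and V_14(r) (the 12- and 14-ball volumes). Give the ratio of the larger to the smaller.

V_12(4.4) ≈ 7.0307e+07, V_14(4.4) ≈ 6.1088e+08. The 14-ball is larger by a factor of 8.689.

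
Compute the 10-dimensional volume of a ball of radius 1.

Volume = π^{10/2}·(1)^10/Γ(6) = π^5/120 ≈ 2.55016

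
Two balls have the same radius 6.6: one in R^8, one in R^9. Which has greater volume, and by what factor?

V_8(6.6) ≈ 1.4613e+07, V_9(6.6) ≈ 7.83814e+07. The 9-ball is larger by a factor of 5.364.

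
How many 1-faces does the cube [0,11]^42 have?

The 42-cube has n·2^(n-1) = 42·2^41 = 42·2199023255552 = 92358976733184 edges.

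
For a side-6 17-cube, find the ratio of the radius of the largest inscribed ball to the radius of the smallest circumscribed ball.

Ratio = (s/2)/(s√17/2) = 17^(-1/2) ≈ 0.242536.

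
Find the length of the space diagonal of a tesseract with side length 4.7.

Diagonal = √4 · 4.7 = 9.4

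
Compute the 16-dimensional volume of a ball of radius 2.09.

The n-ball volume is π^(n/2)·r^n/Γ(n/2+1). With n=16, r=2.09: V ≈ 31190.3.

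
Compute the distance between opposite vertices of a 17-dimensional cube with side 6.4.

The space diagonal of an n-cube of side s is s√n. Here 6.4·√17 ≈ 26.3879.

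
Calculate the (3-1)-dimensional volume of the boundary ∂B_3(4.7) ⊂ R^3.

|∂B_3(4.7)| = 4πr² = 4π·(4.7)² ≈ 277.591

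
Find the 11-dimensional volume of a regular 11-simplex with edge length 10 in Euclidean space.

Volume = 10^11 · √(12/2^11) / 11! ≈ 191.765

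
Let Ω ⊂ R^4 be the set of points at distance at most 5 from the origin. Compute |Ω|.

V = 625·π^2/2 ≈ 3084.25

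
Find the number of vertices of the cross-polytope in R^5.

An n-cross-polytope has 2^(k+1)·C(n,k+1) k-faces. Here 2^1·C(5,1) = 2·5 = 10.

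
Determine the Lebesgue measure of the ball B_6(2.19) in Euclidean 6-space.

V_6(2.19) = π^(6/2) · (2.19)^6 / Γ(6/2 + 1) ≈ 570.116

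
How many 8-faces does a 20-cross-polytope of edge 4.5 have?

An n-cross-polytope has 2^(k+1)·C(n,k+1) k-faces. Here 2^9·C(20,9) = 512·167960 = 85995520.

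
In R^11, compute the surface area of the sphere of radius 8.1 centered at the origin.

The surface area of an n-ball is 2π^(n/2) r^(n-1) / Γ(n/2). For n=11, r=8.1: 2.51969e+10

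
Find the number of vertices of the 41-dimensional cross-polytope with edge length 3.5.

An n-cross-polytope has 2n vertices; here n = 41, giving 82.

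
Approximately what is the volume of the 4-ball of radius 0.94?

The n-ball volume is π^(n/2)·r^n/Γ(n/2+1). With n=4, r=0.94: V ≈ 3.85284.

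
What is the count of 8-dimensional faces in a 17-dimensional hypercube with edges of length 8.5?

Number of 8-faces = C(17,8) · 2^(17-8) = 24310 · 512 = 12446720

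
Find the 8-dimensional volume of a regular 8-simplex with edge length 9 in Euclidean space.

Volume = 9^8 · √(9/2^8) / 8! ≈ 200.18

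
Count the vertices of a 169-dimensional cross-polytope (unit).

An n-cross-polytope has 2n vertices; here n = 169, giving 338.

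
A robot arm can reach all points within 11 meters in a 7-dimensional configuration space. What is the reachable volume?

Volume = π^{7/2}·(11)^7/Γ(9/2) = 311794736·π^3/105 ≈ 9.20723e+07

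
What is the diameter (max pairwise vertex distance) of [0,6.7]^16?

d = √(6.7² + 6.7² + ... + 6.7²) [16 terms] = √(16·6.7²) = 6.7√16 = 26.8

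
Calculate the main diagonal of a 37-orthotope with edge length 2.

Diagonal = √37 · 2 ≈ 12.1655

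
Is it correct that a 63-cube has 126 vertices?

False. The 63-cube has 2^63 = 9223372036854775808 vertices.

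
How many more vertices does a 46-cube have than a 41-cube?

The 46-cube has 2^46 = 70368744177664 vertices. The 41-cube has 2^41 = 2199023255552 vertices. Difference: 70368744177664 - 2199023255552 = 68169720922112.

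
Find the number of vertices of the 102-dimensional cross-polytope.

The vertices are ±e_1, ..., ±e_102, so there are 2·102 = 204.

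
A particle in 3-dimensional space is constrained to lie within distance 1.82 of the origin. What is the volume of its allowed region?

Volume = π^{3/2}·(1.82)^3/Γ(5/2) ≈ 25.2524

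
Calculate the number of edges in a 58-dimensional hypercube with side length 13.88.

The 58-cube has n·2^(n-1) = 58·2^57 = 58·144115188075855872 = 8358680908399640576 edges.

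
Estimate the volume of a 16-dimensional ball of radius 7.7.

The n-ball volume is π^(n/2)·r^n/Γ(n/2+1). With n=16, r=7.7: V ≈ 3.5936e+13.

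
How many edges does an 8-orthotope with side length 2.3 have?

An n-cube has n·2^(n-1) edges. With n = 8: 8·128 = 1024.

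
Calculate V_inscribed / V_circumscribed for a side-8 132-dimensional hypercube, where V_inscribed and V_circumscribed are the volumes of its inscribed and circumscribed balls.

V_in / V_out = (r_in/r_out)^132 = (1/√132)^132 = 132^(-132/2) ≈ 1.10185e-140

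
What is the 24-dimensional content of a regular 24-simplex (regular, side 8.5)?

V_24 = √(25) · 8.5^24 / (24! · 2^(24/2)) ≈ 3.98069e-05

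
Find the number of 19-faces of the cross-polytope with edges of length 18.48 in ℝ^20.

f_19(20-orthoplex) = 2^20 · (20 choose 20) = 1048576.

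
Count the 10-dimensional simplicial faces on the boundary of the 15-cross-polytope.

An n-cross-polytope has 2^(k+1)·C(n,k+1) k-faces. Here 2^11·C(15,11) = 2048·1365 = 2795520.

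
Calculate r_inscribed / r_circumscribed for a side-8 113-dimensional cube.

r_in / r_out = (8/2) / (8√113/2) = 1/√113 ≈ 0.0940721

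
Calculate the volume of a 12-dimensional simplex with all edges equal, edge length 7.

For a regular n-simplex with edge a, V = (a^n / n!)·√((n+1)/2^n). With a=7, n=12: V ≈ 1.62791.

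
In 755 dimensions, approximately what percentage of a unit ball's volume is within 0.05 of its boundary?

1 - (1-0.05)^755 ≈ 1 - 1.518e-17 ≈ 100.000000%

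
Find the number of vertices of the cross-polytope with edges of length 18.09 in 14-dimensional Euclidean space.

An n-cross-polytope has 2^(k+1)·C(n,k+1) k-faces. Here 2^1·C(14,1) = 2·14 = 28.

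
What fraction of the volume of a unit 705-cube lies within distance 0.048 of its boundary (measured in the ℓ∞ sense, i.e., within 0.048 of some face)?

The inner cube has side 1-2·0.048 = 0.904 and volume (0.904)^705 ≈ 1.255e-31, so the shell holds 1 - 1.255e-31 of the volume.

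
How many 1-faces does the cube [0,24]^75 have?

Each of the 2^75 = 37778931862957161709568 vertices has degree 75; total edges = 75·2^75/2 = 1416709944860893564108800.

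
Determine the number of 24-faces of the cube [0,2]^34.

Number of 24-faces = C(34,24) · 2^(34-24) = 131128140 · 1024 = 134275215360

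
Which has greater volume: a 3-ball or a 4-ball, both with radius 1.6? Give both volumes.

V_3(1.6) ≈ 17.1573. V_4(1.6) ≈ 32.3407. The 4-ball is larger.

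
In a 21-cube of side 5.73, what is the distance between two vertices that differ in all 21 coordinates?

d = √(5.73² + 5.73² + ... + 5.73²) [21 terms] = √(21·5.73²) = 5.73√21 ≈ 26.2582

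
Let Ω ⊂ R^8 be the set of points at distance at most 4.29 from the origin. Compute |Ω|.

The n-ball volume is π^(n/2)·r^n/Γ(n/2+1). With n=8, r=4.29: V ≈ 465636.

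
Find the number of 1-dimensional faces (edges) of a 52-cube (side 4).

Number of 1-faces = C(52,1)·2^(52-1) = 52·2251799813685248 = 117093590311632896.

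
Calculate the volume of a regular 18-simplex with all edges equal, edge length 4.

For a regular n-simplex with edge a, V = (a^n / n!)·√((n+1)/2^n). With a=4, n=18: V ≈ 9.13788e-08.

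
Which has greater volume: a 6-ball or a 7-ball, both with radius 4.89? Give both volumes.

V_6(4.89) ≈ 70656.4. V_7(4.89) ≈ 315895. The 7-ball is larger.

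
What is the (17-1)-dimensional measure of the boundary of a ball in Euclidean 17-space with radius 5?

S = n·V_n(r)/r = 17·V_17(5)/5 (volume-to-surface relation), giving 3125000000000·π^8/81081 ≈ 3.65704e+11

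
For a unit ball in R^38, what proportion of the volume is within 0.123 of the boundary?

1 - (1-0.123)^38 ≈ 0.993177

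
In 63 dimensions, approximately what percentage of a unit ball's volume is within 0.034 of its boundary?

1 - (1-0.034)^63 ≈ 0.886875 ≈ 88.69%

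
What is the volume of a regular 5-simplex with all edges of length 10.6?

V_5 = √(6) · 10.6^5 / (5! · 2^(5/2)) ≈ 482.891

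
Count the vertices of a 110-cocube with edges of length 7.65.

The 110-dimensional cross-polytope has 2n = 2·110 = 220 vertices.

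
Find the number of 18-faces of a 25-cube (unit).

Number of 18-faces = C(25,18) · 2^(25-18) = 480700 · 128 = 61529600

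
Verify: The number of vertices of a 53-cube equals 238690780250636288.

False. The 53-cube has 2^53 = 9007199254740992 vertices.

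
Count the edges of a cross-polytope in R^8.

Number of 1-faces = 2^(1+1) · C(8,1+1) = 4 · 28 = 112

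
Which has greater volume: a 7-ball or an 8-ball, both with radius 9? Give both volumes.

V_7(9) ≈ 2.25984e+07. V_8(9) ≈ 1.74714e+08. The 8-ball is larger.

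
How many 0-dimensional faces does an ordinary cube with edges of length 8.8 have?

Choose 0 of 3 axes to span the face (C(3,0) = 1 way), then fix each of the remaining 3 coordinates at one of its two extreme values (2^3 = 8 ways): 1·8 = 8.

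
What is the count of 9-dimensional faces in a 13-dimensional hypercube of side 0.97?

Number of 9-faces = C(13,9) · 2^(13-9) = 715 · 16 = 11440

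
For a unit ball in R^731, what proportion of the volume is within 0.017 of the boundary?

Shell fraction = 1 - (1-0.017)^731 ≈ 0.9999963974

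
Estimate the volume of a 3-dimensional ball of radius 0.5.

Volume = π^{3/2}·(0.5)^3/Γ(5/2) = π/6 ≈ 0.523599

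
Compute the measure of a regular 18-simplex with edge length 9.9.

V_18 = √(19) · 9.9^18 / (18! · 2^(18/2)) ≈ 1.10968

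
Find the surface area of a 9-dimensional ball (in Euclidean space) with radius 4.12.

S_9(4.12) = 2·π^(9/2)·(4.12)^8 / Γ(9/2) ≈ 2.46455e+06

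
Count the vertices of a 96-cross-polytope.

The 96-dimensional cross-polytope has 2n = 2·96 = 192 vertices.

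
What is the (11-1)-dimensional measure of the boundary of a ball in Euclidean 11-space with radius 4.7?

S = n·V_n(r)/r = 11·V_11(4.7)/4.7 (volume-to-surface relation), giving 1.09012e+08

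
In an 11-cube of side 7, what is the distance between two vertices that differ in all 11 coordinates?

d = √(7² + 7² + ... + 7²) [11 terms] = √(11·7²) = 7√11 ≈ 23.2164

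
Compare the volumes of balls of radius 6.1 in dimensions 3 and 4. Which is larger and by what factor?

V_3(6.1) ≈ 950.776, V_4(6.1) ≈ 6832.65. The 4-ball is larger by a factor of 7.186.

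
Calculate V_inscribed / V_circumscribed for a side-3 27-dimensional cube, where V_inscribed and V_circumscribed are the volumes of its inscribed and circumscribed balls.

The radii are 3/2 and 3√27/2, so the volume ratio is (1/√27)^27 = 27^{-27/2} ≈ 4.74886e-20.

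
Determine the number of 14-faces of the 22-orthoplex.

Number of 14-faces = 2^(14+1) · C(22,14+1) = 32768 · 170544 = 5588385792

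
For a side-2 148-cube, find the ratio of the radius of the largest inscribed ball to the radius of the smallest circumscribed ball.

For an n-cube of any side s, the inradius is s/2 and the circumradius is s√n/2, so the ratio is 1/√148 ≈ 0.0821995.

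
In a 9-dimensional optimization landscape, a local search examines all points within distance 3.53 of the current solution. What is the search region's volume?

Volume = π^{9/2}·(3.53)^9/Γ(11/2) ≈ 280731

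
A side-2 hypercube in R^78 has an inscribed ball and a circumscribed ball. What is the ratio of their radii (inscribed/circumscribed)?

r_in = 2/2 (half the side); r_out = 2√78/2 (half the diagonal). Ratio = 1/√78 ≈ 0.113228.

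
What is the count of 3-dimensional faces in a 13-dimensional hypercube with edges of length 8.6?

Choose 3 of 13 axes to span the face (C(13,3) = 286 ways), then fix each of the remaining 10 coordinates at one of its two extreme values (2^10 = 1024 ways): 286·1024 = 292864.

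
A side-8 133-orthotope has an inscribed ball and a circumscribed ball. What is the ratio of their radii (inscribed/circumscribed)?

For an n-cube of any side s, the inradius is s/2 and the circumradius is s√n/2, so the ratio is 1/√133 ≈ 0.086711.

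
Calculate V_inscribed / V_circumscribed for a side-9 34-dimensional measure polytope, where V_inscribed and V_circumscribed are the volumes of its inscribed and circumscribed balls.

The radii are 9/2 and 9√34/2, so the volume ratio is (1/√34)^34 = 34^{-34/2} ≈ 9.22271e-27.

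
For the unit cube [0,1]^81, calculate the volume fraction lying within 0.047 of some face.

The inner cube has side 1-2·0.047 = 0.906 and volume (0.906)^81 ≈ 0.0003368, so the shell holds 0.999663 of the volume.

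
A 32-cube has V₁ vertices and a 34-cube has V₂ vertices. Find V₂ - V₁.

V₁ = 2^32 = 4294967296. V₂ = 2^34 = 17179869184. V₂ - V₁ = 12884901888.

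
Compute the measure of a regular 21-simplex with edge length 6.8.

For a regular n-simplex with edge a, V = (a^n / n!)·√((n+1)/2^n). With a=6.8, n=21: V ≈ 1.92637e-05.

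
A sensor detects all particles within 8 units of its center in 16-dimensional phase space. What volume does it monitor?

V = 2199023255552·π^8/315 ≈ 6.62397e+13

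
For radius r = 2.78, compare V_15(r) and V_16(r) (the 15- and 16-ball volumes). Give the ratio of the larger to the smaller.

V_15(2.78) ≈ 1.74623e+06, V_16(2.78) ≈ 2.99499e+06. The 16-ball is larger by a factor of 1.715.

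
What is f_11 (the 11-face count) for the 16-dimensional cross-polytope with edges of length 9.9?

An n-cross-polytope has 2^(k+1)·C(n,k+1) k-faces. Here 2^12·C(16,12) = 4096·1820 = 7454720.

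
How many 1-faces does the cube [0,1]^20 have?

Each of the 2^20 = 1048576 vertices has degree 20; total edges = 20·2^20/2 = 10485760.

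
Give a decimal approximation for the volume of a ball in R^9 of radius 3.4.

Volume = π^{9/2}·(3.4)^9/Γ(11/2) ≈ 200276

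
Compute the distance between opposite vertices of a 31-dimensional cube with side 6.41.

||(6.41,6.41,...,6.41)|| = √(31)·6.41 ≈ 35.6894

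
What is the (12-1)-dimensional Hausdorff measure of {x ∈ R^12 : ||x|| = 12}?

|∂B_12(12)| = 61917364224·π^6/5 ≈ 1.19053e+13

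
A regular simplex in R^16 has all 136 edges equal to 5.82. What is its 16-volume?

V_16 = √(17) · 5.82^16 / (16! · 2^(16/2)) ≈ 0.00133393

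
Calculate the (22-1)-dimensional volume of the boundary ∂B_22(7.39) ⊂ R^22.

|∂B_22(7.39)| ≈ 2.8278e+17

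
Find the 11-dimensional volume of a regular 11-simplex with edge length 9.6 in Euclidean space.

V = (9.6^11 / 11!) · √((11+1) / 2^11) ≈ 122.392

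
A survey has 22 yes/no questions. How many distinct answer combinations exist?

An n-cube has 2^n vertices; for n = 22 that is 2^22 = 4194304.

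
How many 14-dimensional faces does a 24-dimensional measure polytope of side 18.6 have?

Number of 14-faces = C(24,14) · 2^(24-14) = 1961256 · 1024 = 2008326144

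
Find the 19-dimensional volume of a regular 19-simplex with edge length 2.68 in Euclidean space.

Volume = 2.68^19 · √(20/2^19) / 19! ≈ 6.92144e-12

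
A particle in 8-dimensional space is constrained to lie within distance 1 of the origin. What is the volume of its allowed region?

Volume = π^{8/2}·(1)^8/Γ(5) = π^4/24 ≈ 4.05871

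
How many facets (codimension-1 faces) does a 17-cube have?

f_16(17-cube) = (17 choose 16) · 2^1 = 34.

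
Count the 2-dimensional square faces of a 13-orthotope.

Number of 2-faces = C(13,2) · 2^(13-2) = 78 · 2048 = 159744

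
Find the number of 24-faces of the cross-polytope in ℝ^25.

Number of 24-faces = 2^(24+1) · C(25,24+1) = 33554432 · 1 = 33554432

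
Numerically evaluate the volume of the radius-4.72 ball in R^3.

Volume = π^{3/2}·(4.72)^3/Γ(5/2) ≈ 440.468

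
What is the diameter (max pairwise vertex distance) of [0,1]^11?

The space diagonal of an n-cube of side s is s√n. Here 1·√11 ≈ 3.31662.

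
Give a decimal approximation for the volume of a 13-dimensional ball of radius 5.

V = 31250000000·π^6/27027 ≈ 1.11161e+09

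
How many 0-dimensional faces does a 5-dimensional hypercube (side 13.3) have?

Number of 0-faces = C(5,0) · 2^(5-0) = 1 · 32 = 32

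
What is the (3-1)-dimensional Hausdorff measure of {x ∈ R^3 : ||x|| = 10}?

S = n·V_n(r)/r = 3·V_3(10)/10 (volume-to-surface relation), giving 4πr² = 4π·(10)² ≈ 1256.64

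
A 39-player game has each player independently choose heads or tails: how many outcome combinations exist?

An n-cube has 2^n vertices; for n = 39 that is 2^39 = 549755813888.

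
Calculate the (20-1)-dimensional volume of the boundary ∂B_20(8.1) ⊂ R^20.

S = n·V_n(r)/r = 20·V_20(8.1)/8.1 (volume-to-surface relation), giving 9.41848e+16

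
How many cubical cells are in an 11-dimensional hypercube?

Number of 3-faces = C(11,3) · 2^(11-3) = 165 · 256 = 42240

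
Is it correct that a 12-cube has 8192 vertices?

False. The 12-cube has 2^12 = 4096 vertices.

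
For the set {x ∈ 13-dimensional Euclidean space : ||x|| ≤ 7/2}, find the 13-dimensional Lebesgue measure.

Volume = π^{13/2}·(7/2)^13/Γ(15/2) = 13841287201·π^6/1235520 ≈ 1.07703e+07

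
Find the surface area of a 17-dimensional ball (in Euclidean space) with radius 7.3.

S_17(7.3) = 2·π^(17/2)·(7.3)^16 / Γ(17/2) ≈ 1.55875e+14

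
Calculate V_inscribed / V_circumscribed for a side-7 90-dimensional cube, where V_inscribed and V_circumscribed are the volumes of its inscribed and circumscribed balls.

V_in/V_out = n^(-n/2) = 90^(-90/2) ≈ 1.14574e-88.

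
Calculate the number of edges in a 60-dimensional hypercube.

Number of 1-faces = C(60,1)·2^(60-1) = 60·576460752303423488 = 34587645138205409280.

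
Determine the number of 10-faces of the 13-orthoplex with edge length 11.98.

An n-cross-polytope has 2^(k+1)·C(n,k+1) k-faces. Here 2^11·C(13,11) = 2048·78 = 159744.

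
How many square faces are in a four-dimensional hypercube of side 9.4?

Number of 2-faces = C(4,2) · 2^(4-2) = 6 · 4 = 24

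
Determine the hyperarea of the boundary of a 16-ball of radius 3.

S = n·V_n(r)/r = 16·V_16(3)/3 (volume-to-surface relation), giving 1594323·π^8/280 ≈ 5.40278e+07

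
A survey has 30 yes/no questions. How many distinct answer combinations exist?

Each vertex is a binary string of length 30, so there are 2^30 = 1073741824.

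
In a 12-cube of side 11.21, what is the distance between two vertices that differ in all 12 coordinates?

The space diagonal of an n-cube of side s is s√n. Here 11.21·√12 ≈ 38.8326.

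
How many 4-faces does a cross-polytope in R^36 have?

An n-cross-polytope has 2^(k+1)·C(n,k+1) k-faces. Here 2^5·C(36,5) = 32·376992 = 12063744.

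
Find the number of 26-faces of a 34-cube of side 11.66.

f_26(34-cube) = (34 choose 26) · 2^8 = 4647988224.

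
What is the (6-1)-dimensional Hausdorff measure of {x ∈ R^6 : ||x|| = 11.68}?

S = n·V_n(r)/r = 6·V_6(11.68)/11.68 (volume-to-surface relation), giving 6.74006e+06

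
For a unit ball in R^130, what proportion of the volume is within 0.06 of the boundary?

Shell fraction = 1 - (1-0.06)^130 ≈ 0.999679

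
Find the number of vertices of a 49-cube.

The 49-cube has 2^49 = 562949953421312 vertices.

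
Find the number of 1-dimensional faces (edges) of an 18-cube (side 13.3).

An n-cube has n·2^(n-1) edges. With n = 18: 18·131072 = 2359296.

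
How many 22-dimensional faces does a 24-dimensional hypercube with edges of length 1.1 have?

An n-cube has C(n,k)·2^(n-k) k-faces. Here C(24,22)·2^2 = 276·4 = 1104.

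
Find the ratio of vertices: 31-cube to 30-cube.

The 31-cube has 2^31 = 2147483648 vertices. The 30-cube has 2^30 = 1073741824 vertices. Ratio: 2147483648/1073741824 = 2.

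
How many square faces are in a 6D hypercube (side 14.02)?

An n-cube has C(n,k)·2^(n-k) k-faces. Here C(6,2)·2^4 = 15·16 = 240.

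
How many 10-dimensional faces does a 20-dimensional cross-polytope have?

Each 10-face is the convex hull of 11 vertices, one chosen as ±e_i from each of 11 distinct axes: 2^11·C(20,11) = 343982080.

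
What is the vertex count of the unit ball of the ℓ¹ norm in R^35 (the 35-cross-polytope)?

An n-cross-polytope has 2n vertices; here n = 35, giving 70.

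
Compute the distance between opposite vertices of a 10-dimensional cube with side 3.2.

||(3.2,3.2,...,3.2)|| = √(10)·3.2 ≈ 10.1193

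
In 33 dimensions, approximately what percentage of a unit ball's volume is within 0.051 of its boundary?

1 - (1-0.051)^33 ≈ 0.82226 ≈ 82.23%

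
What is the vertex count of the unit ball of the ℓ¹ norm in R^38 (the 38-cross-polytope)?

Number of vertices = 2n = 76.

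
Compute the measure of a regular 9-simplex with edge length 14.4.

V = (14.4^9 / 9!) · √((9+1) / 2^9) ≈ 10253.3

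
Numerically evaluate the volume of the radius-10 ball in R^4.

Volume = π^{4/2}·(10)^4/Γ(3) = 5000·π^2 ≈ 49348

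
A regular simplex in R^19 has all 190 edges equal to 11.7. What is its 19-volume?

Volume = 11.7^19 · √(20/2^19) / 19! ≈ 10.0269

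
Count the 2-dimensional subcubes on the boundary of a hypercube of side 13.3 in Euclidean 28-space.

f_2(28-cube) = (28 choose 2) · 2^26 = 25367150592.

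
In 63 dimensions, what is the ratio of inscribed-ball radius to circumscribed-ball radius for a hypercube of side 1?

r_in = 1/2 (half the side); r_out = 1√63/2 (half the diagonal). Ratio = 1/√63 ≈ 0.125988.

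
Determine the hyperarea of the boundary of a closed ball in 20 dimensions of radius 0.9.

S = n·V_n(r)/r = 20·V_20(0.9)/0.9 (volume-to-surface relation), giving 0.0697226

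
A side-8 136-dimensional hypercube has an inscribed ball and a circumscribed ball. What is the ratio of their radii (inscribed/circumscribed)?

r_in = 8/2 (half the side); r_out = 8√136/2 (half the diagonal). Ratio = 1/√136 ≈ 0.0857493.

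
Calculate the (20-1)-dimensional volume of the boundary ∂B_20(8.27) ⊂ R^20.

|∂B_20(8.27)| ≈ 1.39756e+17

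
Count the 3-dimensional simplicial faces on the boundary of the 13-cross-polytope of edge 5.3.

An n-cross-polytope has 2^(k+1)·C(n,k+1) k-faces. Here 2^4·C(13,4) = 16·715 = 11440.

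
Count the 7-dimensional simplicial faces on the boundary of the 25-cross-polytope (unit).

An n-cross-polytope has 2^(k+1)·C(n,k+1) k-faces. Here 2^8·C(25,8) = 256·1081575 = 276883200.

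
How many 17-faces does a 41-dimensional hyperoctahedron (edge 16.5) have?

An n-cross-polytope has 2^(k+1)·C(n,k+1) k-faces. Here 2^18·C(41,18) = 262144·202112640600 = 52982616057446400.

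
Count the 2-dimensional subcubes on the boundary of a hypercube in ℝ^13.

Number of 2-faces = C(13,2) · 2^(13-2) = 78 · 2048 = 159744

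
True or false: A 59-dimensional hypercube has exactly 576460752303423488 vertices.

True. The 59-cube has 2^59 = 576460752303423488 vertices.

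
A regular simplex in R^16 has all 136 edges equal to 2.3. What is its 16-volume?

Volume = 2.3^16 · √(17/2^16) / 16! ≈ 4.72074e-10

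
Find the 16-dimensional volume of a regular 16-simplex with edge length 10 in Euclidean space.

Volume = 10^16 · √(17/2^16) / 16! ≈ 7.69777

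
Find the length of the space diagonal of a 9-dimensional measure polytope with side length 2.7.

d = √(2.7² + 2.7² + ... + 2.7²) [9 terms] = √(9·2.7²) = 2.7√9 = 8.1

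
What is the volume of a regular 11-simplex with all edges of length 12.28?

For a regular n-simplex with edge a, V = (a^n / n!)·√((n+1)/2^n). With a=12.28, n=11: V ≈ 1836.34.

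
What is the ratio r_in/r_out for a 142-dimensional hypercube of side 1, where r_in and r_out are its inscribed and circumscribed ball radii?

r_in / r_out = (1/2) / (1√142/2) = 1/√142 ≈ 0.0839181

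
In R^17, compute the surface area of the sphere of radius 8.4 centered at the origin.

The surface area of an n-ball is 2π^(n/2) r^(n-1) / Γ(n/2). For n=17, r=8.4: 1.47258e+15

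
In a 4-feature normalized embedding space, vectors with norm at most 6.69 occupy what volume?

The n-ball volume is π^(n/2)·r^n/Γ(n/2+1). With n=4, r=6.69: V ≈ 9884.94.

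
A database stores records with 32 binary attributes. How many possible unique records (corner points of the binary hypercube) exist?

Each vertex is a binary string of length 32, so there are 2^32 = 4294967296.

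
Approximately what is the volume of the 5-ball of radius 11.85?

Volume = π^{5/2}·(11.85)^5/Γ(7/2) ≈ 1.22996e+06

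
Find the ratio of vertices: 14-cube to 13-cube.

The 14-cube has 2^14 = 16384 vertices. The 13-cube has 2^13 = 8192 vertices. Ratio: 16384/8192 = 2.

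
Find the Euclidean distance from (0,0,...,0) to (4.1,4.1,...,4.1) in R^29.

||(4.1,4.1,...,4.1)|| = √(29)·4.1 ≈ 22.0792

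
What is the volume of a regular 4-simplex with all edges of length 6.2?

V = (6.2^4 / 4!) · √((4+1) / 2^4) ≈ 34.4176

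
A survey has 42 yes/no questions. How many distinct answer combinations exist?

An n-cube has 2^n vertices; for n = 42 that is 2^42 = 4398046511104.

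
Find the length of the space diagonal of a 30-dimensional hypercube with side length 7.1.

||(7.1,7.1,...,7.1)|| = √(30)·7.1 ≈ 38.8883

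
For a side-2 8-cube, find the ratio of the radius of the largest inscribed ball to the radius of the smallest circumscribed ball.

Ratio = (s/2)/(s√8/2) = 8^(-1/2) ≈ 0.353553.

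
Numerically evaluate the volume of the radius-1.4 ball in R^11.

Volume = π^{11/2}·(1.4)^11/Γ(13/2) ≈ 76.298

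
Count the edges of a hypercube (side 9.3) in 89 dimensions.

An n-cube has n·2^(n-1) edges. With n = 89: 89·309485009821345068724781056 = 27544165874099711116505513984.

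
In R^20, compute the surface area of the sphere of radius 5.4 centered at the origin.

S_20(5.4) = 2·π^(20/2)·(5.4)^19 / Γ(20/2) ≈ 4.24861e+13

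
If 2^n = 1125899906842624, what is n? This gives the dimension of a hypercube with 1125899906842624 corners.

Since 2^n = 1125899906842624, we have n = 50.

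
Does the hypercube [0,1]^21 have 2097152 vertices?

True. The 21-cube has 2^21 = 2097152 vertices.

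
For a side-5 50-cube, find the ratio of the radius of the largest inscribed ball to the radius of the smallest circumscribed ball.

Ratio = (s/2)/(s√50/2) = 50^(-1/2) ≈ 0.141421.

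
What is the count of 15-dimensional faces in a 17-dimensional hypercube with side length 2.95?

Number of 15-faces = C(17,15) · 2^(17-15) = 136 · 4 = 544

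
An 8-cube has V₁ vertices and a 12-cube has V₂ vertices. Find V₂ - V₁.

V₁ = 2^8 = 256. V₂ = 2^12 = 4096. V₂ - V₁ = 3840.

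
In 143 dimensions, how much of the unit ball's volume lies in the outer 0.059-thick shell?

Shell fraction = 1 - (1-0.059)^143 ≈ 0.999833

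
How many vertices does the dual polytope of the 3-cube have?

An n-cross-polytope has 2n vertices; here n = 3, giving 6.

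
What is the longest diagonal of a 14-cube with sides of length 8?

||(8,8,...,8)|| = √(14)·8 ≈ 29.9333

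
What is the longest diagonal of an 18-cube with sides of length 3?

Diagonal = √18 · 3 ≈ 12.7279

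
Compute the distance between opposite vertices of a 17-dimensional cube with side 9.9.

Diagonal = √17 · 9.9 ≈ 40.8187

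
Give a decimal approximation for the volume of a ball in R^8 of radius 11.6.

Volume = π^{8/2}·(11.6)^8/Γ(5) ≈ 1.33061e+09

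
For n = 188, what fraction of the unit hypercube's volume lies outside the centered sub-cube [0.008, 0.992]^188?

Shell fraction = 1 - (1-0.016)^188 ≈ 0.951797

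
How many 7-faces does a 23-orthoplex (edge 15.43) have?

f_7(23-orthoplex) = 2^8 · (23 choose 8) = 125520384.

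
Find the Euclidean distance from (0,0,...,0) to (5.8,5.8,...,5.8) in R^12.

The space diagonal of an n-cube of side s is s√n. Here 5.8·√12 ≈ 20.0918.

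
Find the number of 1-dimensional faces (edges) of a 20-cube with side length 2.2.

Each of the 2^20 = 1048576 vertices has degree 20; total edges = 20·2^20/2 = 10485760.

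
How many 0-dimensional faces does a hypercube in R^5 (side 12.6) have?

Number of 0-faces = C(5,0) · 2^(5-0) = 1 · 32 = 32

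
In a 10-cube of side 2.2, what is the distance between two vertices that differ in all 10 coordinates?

The space diagonal of an n-cube of side s is s√n. Here 2.2·√10 ≈ 6.95701.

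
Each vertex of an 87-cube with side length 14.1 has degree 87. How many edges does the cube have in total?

Number of 1-faces = C(87,1)·2^(87-1) = 87·77371252455336267181195264 = 6731298963614255244763987968.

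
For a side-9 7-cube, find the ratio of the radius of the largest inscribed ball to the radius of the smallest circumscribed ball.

r_in = 9/2 (half the side); r_out = 9√7/2 (half the diagonal). Ratio = 1/√7 ≈ 0.377964.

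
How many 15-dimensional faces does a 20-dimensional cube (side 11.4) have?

f_15(20-cube) = (20 choose 15) · 2^5 = 496128.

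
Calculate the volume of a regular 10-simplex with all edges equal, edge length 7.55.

V_10 = √(11) · 7.55^10 / (10! · 2^(10/2)) ≈ 17.1891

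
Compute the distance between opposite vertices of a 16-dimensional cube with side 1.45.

||(1.45,1.45,...,1.45)|| = √(16)·1.45 = 5.8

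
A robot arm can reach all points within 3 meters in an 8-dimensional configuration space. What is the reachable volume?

The n-ball volume is π^(n/2)·r^n/Γ(n/2+1). With n=8, r=3: V = 2187·π^4/8 ≈ 26629.2.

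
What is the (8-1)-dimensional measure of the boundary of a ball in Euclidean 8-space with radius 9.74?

|∂B_8(9.74)| ≈ 2.70017e+08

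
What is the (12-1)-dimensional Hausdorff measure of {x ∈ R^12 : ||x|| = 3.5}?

S_12(3.5) = 2·π^(12/2)·(3.5)^11 / Γ(12/2) = 1977326743·π^6/122880 ≈ 1.54702e+07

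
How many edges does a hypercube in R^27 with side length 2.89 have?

Each of the 2^27 = 134217728 vertices has degree 27; total edges = 27·2^27/2 = 1811939328.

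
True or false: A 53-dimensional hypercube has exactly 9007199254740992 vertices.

True. The 53-cube has 2^53 = 9007199254740992 vertices.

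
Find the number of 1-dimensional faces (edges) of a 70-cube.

An n-cube has n·2^(n-1) edges. With n = 70: 70·590295810358705651712 = 41320706725109395619840.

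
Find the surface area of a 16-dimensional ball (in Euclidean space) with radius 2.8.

S_16(2.8) = 2·π^(16/2)·(2.8)^15 / Γ(16/2) ≈ 1.91942e+07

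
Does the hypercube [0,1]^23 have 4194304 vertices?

False. The 23-cube has 2^23 = 8388608 vertices.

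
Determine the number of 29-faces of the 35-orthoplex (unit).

Each 29-face is the convex hull of 30 vertices, one chosen as ±e_i from each of 30 distinct axes: 2^30·C(35,30) = 348570955808768.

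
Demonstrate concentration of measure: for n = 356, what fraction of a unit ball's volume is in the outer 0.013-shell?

1 - (1-0.013)^356 ≈ 0.990518 ≈ 99.05%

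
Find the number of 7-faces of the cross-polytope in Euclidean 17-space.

f_7(17-orthoplex) = 2^8 · (17 choose 8) = 6223360.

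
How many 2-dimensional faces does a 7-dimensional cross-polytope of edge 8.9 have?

An n-cross-polytope has 2^(k+1)·C(n,k+1) k-faces. Here 2^3·C(7,3) = 8·35 = 280.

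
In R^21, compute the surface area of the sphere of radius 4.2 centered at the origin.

|∂B_21(4.2)| ≈ 8.5458e+11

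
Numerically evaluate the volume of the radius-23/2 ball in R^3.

Volume = π^{3/2}·(23/2)^3/Γ(5/2) = 12167·π/6 ≈ 6370.63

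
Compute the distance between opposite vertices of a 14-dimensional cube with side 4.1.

The space diagonal of an n-cube of side s is s√n. Here 4.1·√14 ≈ 15.3408.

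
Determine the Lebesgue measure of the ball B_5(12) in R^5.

The n-ball volume is π^(n/2)·r^n/Γ(n/2+1). With n=5, r=12: V = 663552·π^2/5 ≈ 1.3098e+06.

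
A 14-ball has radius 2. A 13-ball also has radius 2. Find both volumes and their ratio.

V_14(2) ≈ 9818.35. V_13(2) ≈ 7459.87. Ratio V_14/V_13 ≈ 1.316.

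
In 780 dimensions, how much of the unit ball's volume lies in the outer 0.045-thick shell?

V(inner)/V(outer) = ((1-0.045)/1)^780 ≈ 2.527e-16, so the shell fraction is 1 - 2.527e-16.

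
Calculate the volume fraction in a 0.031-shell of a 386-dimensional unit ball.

1 - (1-0.031)^386 ≈ 0.999995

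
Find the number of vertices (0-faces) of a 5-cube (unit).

Number of 0-faces = C(5,0) · 2^(5-0) = 1 · 32 = 32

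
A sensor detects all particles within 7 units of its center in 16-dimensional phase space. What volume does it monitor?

Volume = π^{16/2}·(7)^16/Γ(9) = 4747561509943·π^8/5760 ≈ 7.82073e+12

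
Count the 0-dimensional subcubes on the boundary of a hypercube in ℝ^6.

An n-cube has C(n,k)·2^(n-k) k-faces. Here C(6,0)·2^6 = 1·64 = 64.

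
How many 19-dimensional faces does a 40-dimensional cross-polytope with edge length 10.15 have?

An n-cross-polytope has 2^(k+1)·C(n,k+1) k-faces. Here 2^20·C(40,20) = 1048576·137846528820 = 144542561803960320.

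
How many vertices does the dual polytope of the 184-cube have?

Number of vertices = 2n = 368.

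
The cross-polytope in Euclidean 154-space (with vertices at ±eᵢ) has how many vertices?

The vertices are ±e_1, ..., ±e_154, so there are 2·154 = 308.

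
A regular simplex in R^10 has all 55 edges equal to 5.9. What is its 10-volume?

V_10 = √(11) · 5.9^10 / (10! · 2^(10/2)) ≈ 1.45983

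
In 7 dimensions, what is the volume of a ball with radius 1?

Volume = π^{7/2}·(1)^7/Γ(9/2) = 16·π^3/105 ≈ 4.72477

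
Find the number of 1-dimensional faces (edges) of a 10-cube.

Number of 1-faces = C(10,1)·2^(10-1) = 10·512 = 5120.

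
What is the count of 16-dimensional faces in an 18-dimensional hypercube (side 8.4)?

Choose 16 of 18 axes to span the face (C(18,16) = 153 ways), then fix each of the remaining 2 coordinates at one of its two extreme values (2^2 = 4 ways): 153·4 = 612.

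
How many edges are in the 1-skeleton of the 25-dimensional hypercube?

Each of the 2^25 = 33554432 vertices has degree 25; total edges = 25·2^25/2 = 419430400.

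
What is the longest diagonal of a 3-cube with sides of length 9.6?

d = √(9.6² + 9.6² + ... + 9.6²) [3 terms] = √(3·9.6²) = 9.6√3 ≈ 16.6277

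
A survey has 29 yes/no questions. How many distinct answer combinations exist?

Number of vertices = 2^29 = 536870912.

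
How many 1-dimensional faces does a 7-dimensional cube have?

An n-cube has C(n,k)·2^(n-k) k-faces. Here C(7,1)·2^6 = 7·64 = 448.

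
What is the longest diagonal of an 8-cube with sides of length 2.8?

d = √(2.8² + 2.8² + ... + 2.8²) [8 terms] = √(8·2.8²) = 2.8√8 ≈ 7.9196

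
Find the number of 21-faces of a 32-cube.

f_21(32-cube) = (32 choose 21) · 2^11 = 264242135040.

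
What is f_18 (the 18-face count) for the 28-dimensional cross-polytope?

Each 18-face is the convex hull of 19 vertices, one chosen as ±e_i from each of 19 distinct axes: 2^19·C(28,19) = 3621204787200.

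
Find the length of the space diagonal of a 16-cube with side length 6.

d = √(6² + 6² + ... + 6²) [16 terms] = √(16·6²) = 6√16 = 24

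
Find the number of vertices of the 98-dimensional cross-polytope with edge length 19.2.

The 98-dimensional cross-polytope has 2n = 2·98 = 196 vertices.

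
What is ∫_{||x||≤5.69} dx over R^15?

Volume = π^{15/2}·(5.69)^15/Γ(17/2) ≈ 8.09308e+10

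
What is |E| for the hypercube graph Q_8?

Each of the 2^8 = 256 vertices has degree 8; total edges = 8·2^8/2 = 1024.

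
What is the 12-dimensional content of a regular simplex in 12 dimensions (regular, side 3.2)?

Volume = 3.2^12 · √(13/2^12) / 12! ≈ 0.000135598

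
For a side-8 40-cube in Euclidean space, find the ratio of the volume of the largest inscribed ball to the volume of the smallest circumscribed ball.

The radii are 8/2 and 8√40/2, so the volume ratio is (1/√40)^40 = 40^{-40/2} ≈ 9.09495e-33.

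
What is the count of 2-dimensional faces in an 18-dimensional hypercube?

An n-cube has C(n,k)·2^(n-k) k-faces. Here C(18,2)·2^16 = 153·65536 = 10027008.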